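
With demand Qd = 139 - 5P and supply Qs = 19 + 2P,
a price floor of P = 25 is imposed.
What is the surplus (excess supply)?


At P = 25:
Qd = 139 - 5*25 = 14
Qs = 19 + 2*25 = 69
Surplus = Qs - Qd = 69 - 14 = 55

55


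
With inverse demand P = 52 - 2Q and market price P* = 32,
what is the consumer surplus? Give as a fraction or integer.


Maximum willingness to pay (at Q=0): P_max = 52
Quantity demanded at P* = 32:
Q* = (52 - 32)/2 = 10
CS = (1/2) * Q* * (P_max - P*)
CS = (1/2) * 10 * (52 - 32)
CS = (1/2) * 10 * 20 = 100

100


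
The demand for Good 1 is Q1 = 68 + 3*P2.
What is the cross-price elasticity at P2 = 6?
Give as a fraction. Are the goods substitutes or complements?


dQ1/dP2 = 3
At P2 = 6: Q1 = 68 + 3*6 = 86
Exy = (dQ1/dP2)(P2/Q1) = 3 * 6 / 86 = 9/43
Since Exy > 0, the goods are substitutes.

9/43 (substitutes)


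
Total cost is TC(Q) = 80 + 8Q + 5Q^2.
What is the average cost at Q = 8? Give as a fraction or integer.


TC(8) = 80 + 8*8 + 5*8^2
TC(8) = 80 + 64 + 320 = 464
AC = TC/Q = 464/8 = 58

58


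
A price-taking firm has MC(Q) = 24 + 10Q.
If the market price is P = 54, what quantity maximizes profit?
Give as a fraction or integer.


In perfect competition, profit is maximized where P = MC.
54 = 24 + 10Q
30 = 10Q
Q* = 30/10 = 3

3


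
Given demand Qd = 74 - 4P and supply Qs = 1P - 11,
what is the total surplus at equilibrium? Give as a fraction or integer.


Find equilibrium: 74 - 4P = 1P - 11
74 + 11 = 5P
P* = 85/5 = 17
Q* = 1*17 - 11 = 6
Inverse demand: P = 37/2 - Q/4, so P_max = 37/2
Inverse supply: P = 11 + Q/1, so P_min = 11
CS = (1/2) * 6 * (37/2 - 17) = 9/2
PS = (1/2) * 6 * (17 - 11) = 18
TS = CS + PS = 9/2 + 18 = 45/2

45/2


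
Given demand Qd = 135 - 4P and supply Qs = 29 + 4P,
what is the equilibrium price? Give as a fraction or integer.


At equilibrium, Qd = Qs.
135 - 4P = 29 + 4P
135 - 29 = 4P + 4P
106 = 8P
P* = 106/8 = 53/4

53/4


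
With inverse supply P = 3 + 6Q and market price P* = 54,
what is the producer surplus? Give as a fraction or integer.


Minimum supply price (at Q=0): P_min = 3
Quantity supplied at P* = 54:
Q* = (54 - 3)/6 = 17/2
PS = (1/2) * Q* * (P* - P_min)
PS = (1/2) * 17/2 * (54 - 3)
PS = (1/2) * 17/2 * 51 = 867/4

867/4


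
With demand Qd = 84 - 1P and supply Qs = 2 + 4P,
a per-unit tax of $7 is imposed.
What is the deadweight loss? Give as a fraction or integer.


Pre-tax equilibrium quantity: Q* = 338/5
Post-tax equilibrium quantity: Q_tax = 62
Reduction in quantity: Q* - Q_tax = 28/5
DWL = (1/2) * tax * (Q* - Q_tax)
DWL = (1/2) * 7 * 28/5 = 98/5

98/5


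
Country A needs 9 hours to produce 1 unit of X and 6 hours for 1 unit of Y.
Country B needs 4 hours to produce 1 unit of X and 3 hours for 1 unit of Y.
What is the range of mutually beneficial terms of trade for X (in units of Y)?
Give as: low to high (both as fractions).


Opportunity cost of X for Country A = hours_X / hours_Y = 9/6 = 3/2 units of Y
Opportunity cost of X for Country B = hours_X / hours_Y = 4/3 = 4/3 units of Y
Terms of trade must be between the two opportunity costs.
Range: 4/3 to 3/2

4/3 to 3/2


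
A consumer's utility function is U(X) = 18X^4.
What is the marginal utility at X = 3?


MU = dU/dX = 18*4*X^(4-1)
MU = 72*X^3
At X = 3:
MU = 72 * 3^3
MU = 72 * 27 = 1944

1944


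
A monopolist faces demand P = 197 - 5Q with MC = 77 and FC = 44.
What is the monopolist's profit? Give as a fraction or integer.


MR = MC: 197 - 10Q = 77
Q* = 12
P* = 197 - 5*12 = 137
Profit = (P* - MC)*Q* - FC
= (137 - 77)*12 - 44
= 60*12 - 44
= 720 - 44 = 676

676


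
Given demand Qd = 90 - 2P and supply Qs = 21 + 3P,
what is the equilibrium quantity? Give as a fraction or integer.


First find equilibrium price:
90 - 2P = 21 + 3P
P* = 69/5 = 69/5
Then substitute into demand:
Q* = 90 - 2 * 69/5 = 312/5

312/5


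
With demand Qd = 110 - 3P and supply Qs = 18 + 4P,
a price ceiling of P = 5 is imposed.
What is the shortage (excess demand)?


At P = 5:
Qd = 110 - 3*5 = 95
Qs = 18 + 4*5 = 38
Shortage = Qd - Qs = 95 - 38 = 57

57


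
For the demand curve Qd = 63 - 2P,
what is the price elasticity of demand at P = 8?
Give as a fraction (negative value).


dQ/dP = -2
At P = 8: Q = 63 - 2*8 = 47
E = (dQ/dP)(P/Q) = (-2)(8/47) = -16/47

-16/47


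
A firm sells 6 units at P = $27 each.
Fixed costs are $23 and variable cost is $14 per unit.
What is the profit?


Total Revenue = P * Q = 27 * 6 = $162
Total Cost = FC + VC*Q = 23 + 14*6 = $107
Profit = TR - TC = 162 - 107 = $55

$55


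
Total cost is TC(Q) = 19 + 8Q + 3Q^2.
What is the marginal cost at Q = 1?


MC = dTC/dQ = 8 + 2*3*Q
At Q = 1:
MC = 8 + 6*1
MC = 8 + 6 = 14

14


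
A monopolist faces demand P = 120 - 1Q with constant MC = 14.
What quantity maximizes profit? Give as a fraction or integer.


TR = P*Q = (120 - 1Q)Q = 120Q - 1Q^2
MR = dTR/dQ = 120 - 2Q
Set MR = MC:
120 - 2Q = 14
106 = 2Q
Q* = 106/2 = 53

53


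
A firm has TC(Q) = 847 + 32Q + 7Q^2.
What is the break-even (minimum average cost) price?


AC(Q) = 847/Q + 32 + 7Q
To minimize: dAC/dQ = -847/Q^2 + 7 = 0
Q^2 = 847/7 = 121
Q* = 11
Min AC = 847/11 + 32 + 7*11
Min AC = 77 + 32 + 77 = 186

186


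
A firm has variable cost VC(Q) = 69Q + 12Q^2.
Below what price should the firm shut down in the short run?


AVC(Q) = VC(Q)/Q = 69 + 12Q
AVC is increasing in Q, so minimum AVC is at Q -> 0+.
Min AVC = 69
The firm should shut down if P < 69.

69


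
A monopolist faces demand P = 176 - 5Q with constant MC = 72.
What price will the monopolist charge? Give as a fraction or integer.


MR = 176 - 10Q
Set MR = MC: 176 - 10Q = 72
Q* = 52/5
Substitute into demand:
P* = 176 - 5*52/5 = 124

124


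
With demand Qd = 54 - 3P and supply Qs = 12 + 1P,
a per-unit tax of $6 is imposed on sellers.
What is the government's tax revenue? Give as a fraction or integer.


With tax on sellers, new supply: Qs' = 12 + 1(P - 6)
= 6 + 1P
New equilibrium quantity:
Q_new = 18
Tax revenue = tax * Q_new = 6 * 18 = 108

108


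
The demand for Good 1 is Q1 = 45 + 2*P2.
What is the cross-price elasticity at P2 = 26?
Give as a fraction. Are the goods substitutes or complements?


dQ1/dP2 = 2
At P2 = 26: Q1 = 45 + 2*26 = 97
Exy = (dQ1/dP2)(P2/Q1) = 2 * 26 / 97 = 52/97
Since Exy > 0, the goods are substitutes.

52/97 (substitutes)


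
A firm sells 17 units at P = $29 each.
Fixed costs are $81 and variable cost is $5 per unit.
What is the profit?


Total Revenue = P * Q = 29 * 17 = $493
Total Cost = FC + VC*Q = 81 + 5*17 = $166
Profit = TR - TC = 493 - 166 = $327

$327


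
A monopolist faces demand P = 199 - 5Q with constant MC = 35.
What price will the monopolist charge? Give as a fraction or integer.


MR = 199 - 10Q
Set MR = MC: 199 - 10Q = 35
Q* = 82/5
Substitute into demand:
P* = 199 - 5*82/5 = 117

117


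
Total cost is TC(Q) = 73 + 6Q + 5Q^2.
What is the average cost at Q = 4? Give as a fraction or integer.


TC(4) = 73 + 6*4 + 5*4^2
TC(4) = 73 + 24 + 80 = 177
AC = TC/Q = 177/4 = 177/4

177/4


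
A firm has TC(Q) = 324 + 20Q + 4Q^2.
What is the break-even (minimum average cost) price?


AC(Q) = 324/Q + 20 + 4Q
To minimize: dAC/dQ = -324/Q^2 + 4 = 0
Q^2 = 324/4 = 81
Q* = 9
Min AC = 324/9 + 20 + 4*9
Min AC = 36 + 20 + 36 = 92

92


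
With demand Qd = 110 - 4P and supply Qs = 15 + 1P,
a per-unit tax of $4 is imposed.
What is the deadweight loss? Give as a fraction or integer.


Pre-tax equilibrium quantity: Q* = 34
Post-tax equilibrium quantity: Q_tax = 154/5
Reduction in quantity: Q* - Q_tax = 16/5
DWL = (1/2) * tax * (Q* - Q_tax)
DWL = (1/2) * 4 * 16/5 = 32/5

32/5


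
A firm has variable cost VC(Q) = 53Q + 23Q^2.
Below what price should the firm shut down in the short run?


AVC(Q) = VC(Q)/Q = 53 + 23Q
AVC is increasing in Q, so minimum AVC is at Q -> 0+.
Min AVC = 53
The firm should shut down if P < 53.

53


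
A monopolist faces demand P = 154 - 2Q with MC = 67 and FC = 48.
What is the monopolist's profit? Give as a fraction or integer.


MR = MC: 154 - 4Q = 67
Q* = 87/4
P* = 154 - 2*87/4 = 221/2
Profit = (P* - MC)*Q* - FC
= (221/2 - 67)*87/4 - 48
= 87/2*87/4 - 48
= 7569/8 - 48 = 7185/8

7185/8


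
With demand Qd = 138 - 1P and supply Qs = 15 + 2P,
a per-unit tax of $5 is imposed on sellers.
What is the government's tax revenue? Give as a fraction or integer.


With tax on sellers, new supply: Qs' = 15 + 2(P - 5)
= 5 + 2P
New equilibrium quantity:
Q_new = 281/3
Tax revenue = tax * Q_new = 5 * 281/3 = 1405/3

1405/3


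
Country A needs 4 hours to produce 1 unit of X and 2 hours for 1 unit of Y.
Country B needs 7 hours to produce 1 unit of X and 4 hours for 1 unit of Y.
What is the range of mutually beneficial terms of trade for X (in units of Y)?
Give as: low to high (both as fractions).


Opportunity cost of X for Country A = hours_X / hours_Y = 4/2 = 2 units of Y
Opportunity cost of X for Country B = hours_X / hours_Y = 7/4 = 7/4 units of Y
Terms of trade must be between the two opportunity costs.
Range: 7/4 to 2

7/4 to 2


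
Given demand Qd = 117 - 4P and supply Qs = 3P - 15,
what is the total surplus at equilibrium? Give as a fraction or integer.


Find equilibrium: 117 - 4P = 3P - 15
117 + 15 = 7P
P* = 132/7 = 132/7
Q* = 3*132/7 - 15 = 291/7
Inverse demand: P = 117/4 - Q/4, so P_max = 117/4
Inverse supply: P = 5 + Q/3, so P_min = 5
CS = (1/2) * 291/7 * (117/4 - 132/7) = 84681/392
PS = (1/2) * 291/7 * (132/7 - 5) = 28227/98
TS = CS + PS = 84681/392 + 28227/98 = 28227/56

28227/56


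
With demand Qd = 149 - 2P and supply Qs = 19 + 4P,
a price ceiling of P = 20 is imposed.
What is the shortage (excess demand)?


At P = 20:
Qd = 149 - 2*20 = 109
Qs = 19 + 4*20 = 99
Shortage = Qd - Qs = 109 - 99 = 10

10


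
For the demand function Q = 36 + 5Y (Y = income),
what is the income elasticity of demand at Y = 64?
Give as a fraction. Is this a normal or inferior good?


dQ/dY = 5
At Y = 64: Q = 36 + 5*64 = 356
Ey = (dQ/dY)(Y/Q) = 5 * 64 / 356 = 80/89
Since Ey > 0, this is a normal good.

80/89 (normal good)


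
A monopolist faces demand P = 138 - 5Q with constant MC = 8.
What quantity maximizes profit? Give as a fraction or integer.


TR = P*Q = (138 - 5Q)Q = 138Q - 5Q^2
MR = dTR/dQ = 138 - 10Q
Set MR = MC:
138 - 10Q = 8
130 = 10Q
Q* = 130/10 = 13

13


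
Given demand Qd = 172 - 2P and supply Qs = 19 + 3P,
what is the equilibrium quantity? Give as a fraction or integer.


First find equilibrium price:
172 - 2P = 19 + 3P
P* = 153/5 = 153/5
Then substitute into demand:
Q* = 172 - 2 * 153/5 = 554/5

554/5


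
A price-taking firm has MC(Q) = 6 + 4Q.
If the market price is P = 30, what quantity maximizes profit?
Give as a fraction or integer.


In perfect competition, profit is maximized where P = MC.
30 = 6 + 4Q
24 = 4Q
Q* = 24/4 = 6

6


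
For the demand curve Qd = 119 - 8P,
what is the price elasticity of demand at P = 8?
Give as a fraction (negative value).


dQ/dP = -8
At P = 8: Q = 119 - 8*8 = 55
E = (dQ/dP)(P/Q) = (-8)(8/55) = -64/55

-64/55


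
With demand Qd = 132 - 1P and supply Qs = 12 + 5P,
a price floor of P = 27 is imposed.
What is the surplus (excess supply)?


At P = 27:
Qd = 132 - 1*27 = 105
Qs = 12 + 5*27 = 147
Surplus = Qs - Qd = 147 - 105 = 42

42


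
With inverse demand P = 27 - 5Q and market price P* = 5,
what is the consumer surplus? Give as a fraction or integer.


Maximum willingness to pay (at Q=0): P_max = 27
Quantity demanded at P* = 5:
Q* = (27 - 5)/5 = 22/5
CS = (1/2) * Q* * (P_max - P*)
CS = (1/2) * 22/5 * (27 - 5)
CS = (1/2) * 22/5 * 22 = 242/5

242/5


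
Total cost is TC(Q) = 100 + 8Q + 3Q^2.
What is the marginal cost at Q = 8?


MC = dTC/dQ = 8 + 2*3*Q
At Q = 8:
MC = 8 + 6*8
MC = 8 + 48 = 56

56


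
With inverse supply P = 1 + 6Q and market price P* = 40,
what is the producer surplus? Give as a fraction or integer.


Minimum supply price (at Q=0): P_min = 1
Quantity supplied at P* = 40:
Q* = (40 - 1)/6 = 13/2
PS = (1/2) * Q* * (P* - P_min)
PS = (1/2) * 13/2 * (40 - 1)
PS = (1/2) * 13/2 * 39 = 507/4

507/4


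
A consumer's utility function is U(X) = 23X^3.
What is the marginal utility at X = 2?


MU = dU/dX = 23*3*X^(3-1)
MU = 69*X^2
At X = 2:
MU = 69 * 2^2
MU = 69 * 4 = 276

276


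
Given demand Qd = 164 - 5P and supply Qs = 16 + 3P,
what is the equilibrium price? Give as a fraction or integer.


At equilibrium, Qd = Qs.
164 - 5P = 16 + 3P
164 - 16 = 5P + 3P
148 = 8P
P* = 148/8 = 37/2

37/2


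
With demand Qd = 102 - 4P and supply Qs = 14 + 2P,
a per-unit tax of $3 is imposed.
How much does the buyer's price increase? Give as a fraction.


With a per-unit tax, the buyer's price increase depends on relative slopes.
Supply slope: d = 2, Demand slope: b = 4
Buyer's price increase = d * tax / (b + d)
= 2 * 3 / (4 + 2)
= 6 / 6 = 1

1


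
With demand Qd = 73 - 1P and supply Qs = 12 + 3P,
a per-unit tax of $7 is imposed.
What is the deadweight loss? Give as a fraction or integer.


Pre-tax equilibrium quantity: Q* = 231/4
Post-tax equilibrium quantity: Q_tax = 105/2
Reduction in quantity: Q* - Q_tax = 21/4
DWL = (1/2) * tax * (Q* - Q_tax)
DWL = (1/2) * 7 * 21/4 = 147/8

147/8


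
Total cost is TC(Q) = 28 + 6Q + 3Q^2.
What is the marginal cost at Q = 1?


MC = dTC/dQ = 6 + 2*3*Q
At Q = 1:
MC = 6 + 6*1
MC = 6 + 6 = 12

12


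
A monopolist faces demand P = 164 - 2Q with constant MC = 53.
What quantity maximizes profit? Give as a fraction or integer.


TR = P*Q = (164 - 2Q)Q = 164Q - 2Q^2
MR = dTR/dQ = 164 - 4Q
Set MR = MC:
164 - 4Q = 53
111 = 4Q
Q* = 111/4 = 111/4

111/4


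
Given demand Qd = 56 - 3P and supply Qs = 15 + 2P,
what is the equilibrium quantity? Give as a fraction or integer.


First find equilibrium price:
56 - 3P = 15 + 2P
P* = 41/5 = 41/5
Then substitute into demand:
Q* = 56 - 3 * 41/5 = 157/5

157/5


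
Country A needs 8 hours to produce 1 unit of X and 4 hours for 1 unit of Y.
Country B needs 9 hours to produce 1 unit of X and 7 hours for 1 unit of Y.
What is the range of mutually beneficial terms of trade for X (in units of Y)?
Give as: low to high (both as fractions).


Opportunity cost of X for Country A = hours_X / hours_Y = 8/4 = 2 units of Y
Opportunity cost of X for Country B = hours_X / hours_Y = 9/7 = 9/7 units of Y
Terms of trade must be between the two opportunity costs.
Range: 9/7 to 2

9/7 to 2


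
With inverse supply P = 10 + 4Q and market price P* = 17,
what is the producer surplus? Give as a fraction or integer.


Minimum supply price (at Q=0): P_min = 10
Quantity supplied at P* = 17:
Q* = (17 - 10)/4 = 7/4
PS = (1/2) * Q* * (P* - P_min)
PS = (1/2) * 7/4 * (17 - 10)
PS = (1/2) * 7/4 * 7 = 49/8

49/8


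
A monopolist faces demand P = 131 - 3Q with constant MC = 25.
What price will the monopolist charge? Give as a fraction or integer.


MR = 131 - 6Q
Set MR = MC: 131 - 6Q = 25
Q* = 53/3
Substitute into demand:
P* = 131 - 3*53/3 = 78

78


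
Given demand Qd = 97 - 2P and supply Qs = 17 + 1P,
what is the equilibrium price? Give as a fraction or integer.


At equilibrium, Qd = Qs.
97 - 2P = 17 + 1P
97 - 17 = 2P + 1P
80 = 3P
P* = 80/3 = 80/3

80/3


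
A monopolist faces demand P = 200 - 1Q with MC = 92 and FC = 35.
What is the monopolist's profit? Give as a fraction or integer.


MR = MC: 200 - 2Q = 92
Q* = 54
P* = 200 - 1*54 = 146
Profit = (P* - MC)*Q* - FC
= (146 - 92)*54 - 35
= 54*54 - 35
= 2916 - 35 = 2881

2881


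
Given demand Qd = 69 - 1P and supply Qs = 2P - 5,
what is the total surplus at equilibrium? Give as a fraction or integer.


Find equilibrium: 69 - 1P = 2P - 5
69 + 5 = 3P
P* = 74/3 = 74/3
Q* = 2*74/3 - 5 = 133/3
Inverse demand: P = 69 - Q/1, so P_max = 69
Inverse supply: P = 5/2 + Q/2, so P_min = 5/2
CS = (1/2) * 133/3 * (69 - 74/3) = 17689/18
PS = (1/2) * 133/3 * (74/3 - 5/2) = 17689/36
TS = CS + PS = 17689/18 + 17689/36 = 17689/12

17689/12


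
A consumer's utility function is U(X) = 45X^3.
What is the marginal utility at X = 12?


MU = dU/dX = 45*3*X^(3-1)
MU = 135*X^2
At X = 12:
MU = 135 * 12^2
MU = 135 * 144 = 19440

19440


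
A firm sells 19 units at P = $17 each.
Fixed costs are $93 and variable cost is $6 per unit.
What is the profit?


Total Revenue = P * Q = 17 * 19 = $323
Total Cost = FC + VC*Q = 93 + 6*19 = $207
Profit = TR - TC = 323 - 207 = $116

$116


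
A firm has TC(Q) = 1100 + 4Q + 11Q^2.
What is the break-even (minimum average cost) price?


AC(Q) = 1100/Q + 4 + 11Q
To minimize: dAC/dQ = -1100/Q^2 + 11 = 0
Q^2 = 1100/11 = 100
Q* = 10
Min AC = 1100/10 + 4 + 11*10
Min AC = 110 + 4 + 110 = 224

224


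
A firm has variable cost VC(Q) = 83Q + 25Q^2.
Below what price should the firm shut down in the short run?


AVC(Q) = VC(Q)/Q = 83 + 25Q
AVC is increasing in Q, so minimum AVC is at Q -> 0+.
Min AVC = 83
The firm should shut down if P < 83.

83


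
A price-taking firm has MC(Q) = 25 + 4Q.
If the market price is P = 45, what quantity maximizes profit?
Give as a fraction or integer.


In perfect competition, profit is maximized where P = MC.
45 = 25 + 4Q
20 = 4Q
Q* = 20/4 = 5

5


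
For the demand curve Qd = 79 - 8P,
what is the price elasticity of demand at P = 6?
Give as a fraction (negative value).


dQ/dP = -8
At P = 6: Q = 79 - 8*6 = 31
E = (dQ/dP)(P/Q) = (-8)(6/31) = -48/31

-48/31


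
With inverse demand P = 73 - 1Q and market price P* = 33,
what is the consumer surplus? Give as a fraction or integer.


Maximum willingness to pay (at Q=0): P_max = 73
Quantity demanded at P* = 33:
Q* = (73 - 33)/1 = 40
CS = (1/2) * Q* * (P_max - P*)
CS = (1/2) * 40 * (73 - 33)
CS = (1/2) * 40 * 40 = 800

800


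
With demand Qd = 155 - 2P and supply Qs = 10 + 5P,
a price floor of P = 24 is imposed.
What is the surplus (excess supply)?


At P = 24:
Qd = 155 - 2*24 = 107
Qs = 10 + 5*24 = 130
Surplus = Qs - Qd = 130 - 107 = 23

23


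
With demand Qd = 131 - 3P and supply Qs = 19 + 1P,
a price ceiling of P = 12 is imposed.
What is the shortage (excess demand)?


At P = 12:
Qd = 131 - 3*12 = 95
Qs = 19 + 1*12 = 31
Shortage = Qd - Qs = 95 - 31 = 64

64


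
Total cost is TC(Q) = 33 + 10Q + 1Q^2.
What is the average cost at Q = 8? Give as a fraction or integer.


TC(8) = 33 + 10*8 + 1*8^2
TC(8) = 33 + 80 + 64 = 177
AC = TC/Q = 177/8 = 177/8

177/8


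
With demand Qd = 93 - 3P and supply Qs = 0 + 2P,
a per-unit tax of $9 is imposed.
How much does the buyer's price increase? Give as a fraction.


With a per-unit tax, the buyer's price increase depends on relative slopes.
Supply slope: d = 2, Demand slope: b = 3
Buyer's price increase = d * tax / (b + d)
= 2 * 9 / (3 + 2)
= 18 / 5 = 18/5

18/5


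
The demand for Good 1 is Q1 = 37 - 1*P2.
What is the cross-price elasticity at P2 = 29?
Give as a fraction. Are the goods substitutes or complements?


dQ1/dP2 = -1
At P2 = 29: Q1 = 37 - 1*29 = 8
Exy = (dQ1/dP2)(P2/Q1) = -1 * 29 / 8 = -29/8
Since Exy < 0, the goods are complements.

-29/8 (complements)


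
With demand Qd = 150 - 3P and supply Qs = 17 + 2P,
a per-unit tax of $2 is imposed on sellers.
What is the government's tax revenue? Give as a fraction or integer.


With tax on sellers, new supply: Qs' = 17 + 2(P - 2)
= 13 + 2P
New equilibrium quantity:
Q_new = 339/5
Tax revenue = tax * Q_new = 2 * 339/5 = 678/5

678/5


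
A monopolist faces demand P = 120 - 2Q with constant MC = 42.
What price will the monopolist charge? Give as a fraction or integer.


MR = 120 - 4Q
Set MR = MC: 120 - 4Q = 42
Q* = 39/2
Substitute into demand:
P* = 120 - 2*39/2 = 81

81


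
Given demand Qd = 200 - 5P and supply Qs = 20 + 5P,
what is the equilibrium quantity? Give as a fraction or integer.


First find equilibrium price:
200 - 5P = 20 + 5P
P* = 180/10 = 18
Then substitute into demand:
Q* = 200 - 5 * 18 = 110

110


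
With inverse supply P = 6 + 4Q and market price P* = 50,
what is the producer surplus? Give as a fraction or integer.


Minimum supply price (at Q=0): P_min = 6
Quantity supplied at P* = 50:
Q* = (50 - 6)/4 = 11
PS = (1/2) * Q* * (P* - P_min)
PS = (1/2) * 11 * (50 - 6)
PS = (1/2) * 11 * 44 = 242

242


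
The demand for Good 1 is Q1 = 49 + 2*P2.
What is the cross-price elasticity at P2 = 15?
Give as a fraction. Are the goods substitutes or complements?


dQ1/dP2 = 2
At P2 = 15: Q1 = 49 + 2*15 = 79
Exy = (dQ1/dP2)(P2/Q1) = 2 * 15 / 79 = 30/79
Since Exy > 0, the goods are substitutes.

30/79 (substitutes)


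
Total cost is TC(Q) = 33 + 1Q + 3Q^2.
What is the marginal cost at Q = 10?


MC = dTC/dQ = 1 + 2*3*Q
At Q = 10:
MC = 1 + 6*10
MC = 1 + 60 = 61

61


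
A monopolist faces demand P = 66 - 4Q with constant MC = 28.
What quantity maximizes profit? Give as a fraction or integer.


TR = P*Q = (66 - 4Q)Q = 66Q - 4Q^2
MR = dTR/dQ = 66 - 8Q
Set MR = MC:
66 - 8Q = 28
38 = 8Q
Q* = 38/8 = 19/4

19/4


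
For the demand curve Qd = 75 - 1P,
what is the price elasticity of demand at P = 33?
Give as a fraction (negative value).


dQ/dP = -1
At P = 33: Q = 75 - 1*33 = 42
E = (dQ/dP)(P/Q) = (-1)(33/42) = -11/14

-11/14


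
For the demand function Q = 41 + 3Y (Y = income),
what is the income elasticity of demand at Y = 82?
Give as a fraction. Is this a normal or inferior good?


dQ/dY = 3
At Y = 82: Q = 41 + 3*82 = 287
Ey = (dQ/dY)(Y/Q) = 3 * 82 / 287 = 6/7
Since Ey > 0, this is a normal good.

6/7 (normal good)


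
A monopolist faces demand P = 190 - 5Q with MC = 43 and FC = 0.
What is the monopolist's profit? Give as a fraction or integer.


MR = MC: 190 - 10Q = 43
Q* = 147/10
P* = 190 - 5*147/10 = 233/2
Profit = (P* - MC)*Q* - FC
= (233/2 - 43)*147/10 - 0
= 147/2*147/10 - 0
= 21609/20 - 0 = 21609/20

21609/20


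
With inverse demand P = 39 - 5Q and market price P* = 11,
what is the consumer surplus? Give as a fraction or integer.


Maximum willingness to pay (at Q=0): P_max = 39
Quantity demanded at P* = 11:
Q* = (39 - 11)/5 = 28/5
CS = (1/2) * Q* * (P_max - P*)
CS = (1/2) * 28/5 * (39 - 11)
CS = (1/2) * 28/5 * 28 = 392/5

392/5


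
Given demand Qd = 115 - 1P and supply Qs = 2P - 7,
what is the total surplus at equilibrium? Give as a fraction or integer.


Find equilibrium: 115 - 1P = 2P - 7
115 + 7 = 3P
P* = 122/3 = 122/3
Q* = 2*122/3 - 7 = 223/3
Inverse demand: P = 115 - Q/1, so P_max = 115
Inverse supply: P = 7/2 + Q/2, so P_min = 7/2
CS = (1/2) * 223/3 * (115 - 122/3) = 49729/18
PS = (1/2) * 223/3 * (122/3 - 7/2) = 49729/36
TS = CS + PS = 49729/18 + 49729/36 = 49729/12

49729/12


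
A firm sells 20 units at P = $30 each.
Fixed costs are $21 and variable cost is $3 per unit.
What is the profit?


Total Revenue = P * Q = 30 * 20 = $600
Total Cost = FC + VC*Q = 21 + 3*20 = $81
Profit = TR - TC = 600 - 81 = $519

$519


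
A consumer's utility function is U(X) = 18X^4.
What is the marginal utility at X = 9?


MU = dU/dX = 18*4*X^(4-1)
MU = 72*X^3
At X = 9:
MU = 72 * 9^3
MU = 72 * 729 = 52488

52488


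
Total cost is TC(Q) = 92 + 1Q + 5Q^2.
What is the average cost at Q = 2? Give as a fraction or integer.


TC(2) = 92 + 1*2 + 5*2^2
TC(2) = 92 + 2 + 20 = 114
AC = TC/Q = 114/2 = 57

57


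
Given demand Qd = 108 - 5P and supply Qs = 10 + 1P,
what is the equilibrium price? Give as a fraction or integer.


At equilibrium, Qd = Qs.
108 - 5P = 10 + 1P
108 - 10 = 5P + 1P
98 = 6P
P* = 98/6 = 49/3

49/3


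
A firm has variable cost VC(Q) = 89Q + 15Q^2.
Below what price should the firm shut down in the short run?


AVC(Q) = VC(Q)/Q = 89 + 15Q
AVC is increasing in Q, so minimum AVC is at Q -> 0+.
Min AVC = 89
The firm should shut down if P < 89.

89


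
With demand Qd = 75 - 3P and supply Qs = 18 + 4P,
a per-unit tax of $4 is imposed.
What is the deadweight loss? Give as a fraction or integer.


Pre-tax equilibrium quantity: Q* = 354/7
Post-tax equilibrium quantity: Q_tax = 306/7
Reduction in quantity: Q* - Q_tax = 48/7
DWL = (1/2) * tax * (Q* - Q_tax)
DWL = (1/2) * 4 * 48/7 = 96/7

96/7


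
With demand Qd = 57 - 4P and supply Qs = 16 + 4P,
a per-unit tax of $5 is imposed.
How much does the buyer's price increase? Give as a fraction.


With a per-unit tax, the buyer's price increase depends on relative slopes.
Supply slope: d = 4, Demand slope: b = 4
Buyer's price increase = d * tax / (b + d)
= 4 * 5 / (4 + 4)
= 20 / 8 = 5/2

5/2


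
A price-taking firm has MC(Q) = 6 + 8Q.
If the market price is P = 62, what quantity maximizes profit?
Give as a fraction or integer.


In perfect competition, profit is maximized where P = MC.
62 = 6 + 8Q
56 = 8Q
Q* = 56/8 = 7

7


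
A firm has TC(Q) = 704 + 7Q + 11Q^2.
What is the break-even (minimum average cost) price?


AC(Q) = 704/Q + 7 + 11Q
To minimize: dAC/dQ = -704/Q^2 + 11 = 0
Q^2 = 704/11 = 64
Q* = 8
Min AC = 704/8 + 7 + 11*8
Min AC = 88 + 7 + 88 = 183

183


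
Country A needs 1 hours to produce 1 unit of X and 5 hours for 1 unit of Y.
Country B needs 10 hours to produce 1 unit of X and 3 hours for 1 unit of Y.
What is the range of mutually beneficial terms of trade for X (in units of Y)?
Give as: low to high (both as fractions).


Opportunity cost of X for Country A = hours_X / hours_Y = 1/5 = 1/5 units of Y
Opportunity cost of X for Country B = hours_X / hours_Y = 10/3 = 10/3 units of Y
Terms of trade must be between the two opportunity costs.
Range: 1/5 to 10/3

1/5 to 10/3


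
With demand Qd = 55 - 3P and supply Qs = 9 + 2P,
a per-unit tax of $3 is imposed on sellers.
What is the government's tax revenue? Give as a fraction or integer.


With tax on sellers, new supply: Qs' = 9 + 2(P - 3)
= 3 + 2P
New equilibrium quantity:
Q_new = 119/5
Tax revenue = tax * Q_new = 3 * 119/5 = 357/5

357/5


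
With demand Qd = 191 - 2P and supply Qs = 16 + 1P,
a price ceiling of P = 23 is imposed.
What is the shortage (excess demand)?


At P = 23:
Qd = 191 - 2*23 = 145
Qs = 16 + 1*23 = 39
Shortage = Qd - Qs = 145 - 39 = 106

106


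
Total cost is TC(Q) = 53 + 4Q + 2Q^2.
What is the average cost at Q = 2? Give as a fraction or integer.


TC(2) = 53 + 4*2 + 2*2^2
TC(2) = 53 + 8 + 8 = 69
AC = TC/Q = 69/2 = 69/2

69/2


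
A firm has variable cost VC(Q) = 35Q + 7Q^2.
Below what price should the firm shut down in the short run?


AVC(Q) = VC(Q)/Q = 35 + 7Q
AVC is increasing in Q, so minimum AVC is at Q -> 0+.
Min AVC = 35
The firm should shut down if P < 35.

35


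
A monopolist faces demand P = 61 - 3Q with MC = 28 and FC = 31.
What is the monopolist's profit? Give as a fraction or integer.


MR = MC: 61 - 6Q = 28
Q* = 11/2
P* = 61 - 3*11/2 = 89/2
Profit = (P* - MC)*Q* - FC
= (89/2 - 28)*11/2 - 31
= 33/2*11/2 - 31
= 363/4 - 31 = 239/4

239/4


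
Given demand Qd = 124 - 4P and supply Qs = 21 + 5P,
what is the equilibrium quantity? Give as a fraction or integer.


First find equilibrium price:
124 - 4P = 21 + 5P
P* = 103/9 = 103/9
Then substitute into demand:
Q* = 124 - 4 * 103/9 = 704/9

704/9


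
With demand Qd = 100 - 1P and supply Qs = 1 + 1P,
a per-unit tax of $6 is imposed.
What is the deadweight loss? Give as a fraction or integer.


Pre-tax equilibrium quantity: Q* = 101/2
Post-tax equilibrium quantity: Q_tax = 95/2
Reduction in quantity: Q* - Q_tax = 3
DWL = (1/2) * tax * (Q* - Q_tax)
DWL = (1/2) * 6 * 3 = 9

9


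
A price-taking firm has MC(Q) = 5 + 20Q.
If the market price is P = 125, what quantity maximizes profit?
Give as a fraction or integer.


In perfect competition, profit is maximized where P = MC.
125 = 5 + 20Q
120 = 20Q
Q* = 120/20 = 6

6


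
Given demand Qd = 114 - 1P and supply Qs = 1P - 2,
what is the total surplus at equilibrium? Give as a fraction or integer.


Find equilibrium: 114 - 1P = 1P - 2
114 + 2 = 2P
P* = 116/2 = 58
Q* = 1*58 - 2 = 56
Inverse demand: P = 114 - Q/1, so P_max = 114
Inverse supply: P = 2 + Q/1, so P_min = 2
CS = (1/2) * 56 * (114 - 58) = 1568
PS = (1/2) * 56 * (58 - 2) = 1568
TS = CS + PS = 1568 + 1568 = 3136

3136


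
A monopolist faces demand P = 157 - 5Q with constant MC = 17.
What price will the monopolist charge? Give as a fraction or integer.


MR = 157 - 10Q
Set MR = MC: 157 - 10Q = 17
Q* = 14
Substitute into demand:
P* = 157 - 5*14 = 87

87


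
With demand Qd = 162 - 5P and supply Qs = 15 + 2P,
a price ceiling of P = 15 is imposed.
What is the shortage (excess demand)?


At P = 15:
Qd = 162 - 5*15 = 87
Qs = 15 + 2*15 = 45
Shortage = Qd - Qs = 87 - 45 = 42

42


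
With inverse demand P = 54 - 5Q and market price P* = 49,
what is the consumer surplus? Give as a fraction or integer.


Maximum willingness to pay (at Q=0): P_max = 54
Quantity demanded at P* = 49:
Q* = (54 - 49)/5 = 1
CS = (1/2) * Q* * (P_max - P*)
CS = (1/2) * 1 * (54 - 49)
CS = (1/2) * 1 * 5 = 5/2

5/2


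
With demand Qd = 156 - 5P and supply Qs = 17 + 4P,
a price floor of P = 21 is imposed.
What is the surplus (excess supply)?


At P = 21:
Qd = 156 - 5*21 = 51
Qs = 17 + 4*21 = 101
Surplus = Qs - Qd = 101 - 51 = 50

50


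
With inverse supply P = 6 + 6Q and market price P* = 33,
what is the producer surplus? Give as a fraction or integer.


Minimum supply price (at Q=0): P_min = 6
Quantity supplied at P* = 33:
Q* = (33 - 6)/6 = 9/2
PS = (1/2) * Q* * (P* - P_min)
PS = (1/2) * 9/2 * (33 - 6)
PS = (1/2) * 9/2 * 27 = 243/4

243/4


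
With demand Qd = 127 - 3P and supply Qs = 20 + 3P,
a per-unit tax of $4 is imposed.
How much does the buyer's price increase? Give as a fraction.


With a per-unit tax, the buyer's price increase depends on relative slopes.
Supply slope: d = 3, Demand slope: b = 3
Buyer's price increase = d * tax / (b + d)
= 3 * 4 / (3 + 3)
= 12 / 6 = 2

2


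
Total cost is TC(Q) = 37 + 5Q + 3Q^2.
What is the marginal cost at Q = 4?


MC = dTC/dQ = 5 + 2*3*Q
At Q = 4:
MC = 5 + 6*4
MC = 5 + 24 = 29

29


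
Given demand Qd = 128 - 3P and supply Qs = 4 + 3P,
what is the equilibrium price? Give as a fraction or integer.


At equilibrium, Qd = Qs.
128 - 3P = 4 + 3P
128 - 4 = 3P + 3P
124 = 6P
P* = 124/6 = 62/3

62/3


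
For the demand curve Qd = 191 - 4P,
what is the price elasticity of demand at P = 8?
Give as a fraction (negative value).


dQ/dP = -4
At P = 8: Q = 191 - 4*8 = 159
E = (dQ/dP)(P/Q) = (-4)(8/159) = -32/159

-32/159


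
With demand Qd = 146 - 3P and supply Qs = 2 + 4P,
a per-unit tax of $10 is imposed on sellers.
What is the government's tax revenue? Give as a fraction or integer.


With tax on sellers, new supply: Qs' = 2 + 4(P - 10)
= 4P - 38
New equilibrium quantity:
Q_new = 470/7
Tax revenue = tax * Q_new = 10 * 470/7 = 4700/7

4700/7


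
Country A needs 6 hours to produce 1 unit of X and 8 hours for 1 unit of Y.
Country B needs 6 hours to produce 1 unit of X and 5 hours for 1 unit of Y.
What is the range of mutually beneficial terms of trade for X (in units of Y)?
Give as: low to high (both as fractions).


Opportunity cost of X for Country A = hours_X / hours_Y = 6/8 = 3/4 units of Y
Opportunity cost of X for Country B = hours_X / hours_Y = 6/5 = 6/5 units of Y
Terms of trade must be between the two opportunity costs.
Range: 3/4 to 6/5

3/4 to 6/5


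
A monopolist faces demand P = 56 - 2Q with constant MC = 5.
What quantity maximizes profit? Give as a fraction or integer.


TR = P*Q = (56 - 2Q)Q = 56Q - 2Q^2
MR = dTR/dQ = 56 - 4Q
Set MR = MC:
56 - 4Q = 5
51 = 4Q
Q* = 51/4 = 51/4

51/4


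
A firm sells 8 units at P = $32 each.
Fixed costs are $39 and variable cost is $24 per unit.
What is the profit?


Total Revenue = P * Q = 32 * 8 = $256
Total Cost = FC + VC*Q = 39 + 24*8 = $231
Profit = TR - TC = 256 - 231 = $25

$25


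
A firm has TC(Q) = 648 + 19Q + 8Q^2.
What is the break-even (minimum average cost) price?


AC(Q) = 648/Q + 19 + 8Q
To minimize: dAC/dQ = -648/Q^2 + 8 = 0
Q^2 = 648/8 = 81
Q* = 9
Min AC = 648/9 + 19 + 8*9
Min AC = 72 + 19 + 72 = 163

163


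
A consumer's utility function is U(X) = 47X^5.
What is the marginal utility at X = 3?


MU = dU/dX = 47*5*X^(5-1)
MU = 235*X^4
At X = 3:
MU = 235 * 3^4
MU = 235 * 81 = 19035

19035


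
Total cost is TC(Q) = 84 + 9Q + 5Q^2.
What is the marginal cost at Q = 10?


MC = dTC/dQ = 9 + 2*5*Q
At Q = 10:
MC = 9 + 10*10
MC = 9 + 100 = 109

109


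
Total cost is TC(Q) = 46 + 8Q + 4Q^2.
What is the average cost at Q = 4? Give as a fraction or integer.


TC(4) = 46 + 8*4 + 4*4^2
TC(4) = 46 + 32 + 64 = 142
AC = TC/Q = 142/4 = 71/2

71/2


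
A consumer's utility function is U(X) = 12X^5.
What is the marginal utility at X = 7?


MU = dU/dX = 12*5*X^(5-1)
MU = 60*X^4
At X = 7:
MU = 60 * 7^4
MU = 60 * 2401 = 144060

144060


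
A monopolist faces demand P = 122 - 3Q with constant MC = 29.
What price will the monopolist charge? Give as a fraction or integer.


MR = 122 - 6Q
Set MR = MC: 122 - 6Q = 29
Q* = 31/2
Substitute into demand:
P* = 122 - 3*31/2 = 151/2

151/2


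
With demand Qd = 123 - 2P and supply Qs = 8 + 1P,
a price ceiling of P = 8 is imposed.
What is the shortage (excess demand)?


At P = 8:
Qd = 123 - 2*8 = 107
Qs = 8 + 1*8 = 16
Shortage = Qd - Qs = 107 - 16 = 91

91


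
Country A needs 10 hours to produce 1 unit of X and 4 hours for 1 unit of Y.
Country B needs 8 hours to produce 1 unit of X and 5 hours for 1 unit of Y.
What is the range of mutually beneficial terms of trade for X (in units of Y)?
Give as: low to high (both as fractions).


Opportunity cost of X for Country A = hours_X / hours_Y = 10/4 = 5/2 units of Y
Opportunity cost of X for Country B = hours_X / hours_Y = 8/5 = 8/5 units of Y
Terms of trade must be between the two opportunity costs.
Range: 8/5 to 5/2

8/5 to 5/2


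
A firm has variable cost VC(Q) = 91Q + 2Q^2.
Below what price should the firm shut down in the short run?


AVC(Q) = VC(Q)/Q = 91 + 2Q
AVC is increasing in Q, so minimum AVC is at Q -> 0+.
Min AVC = 91
The firm should shut down if P < 91.

91


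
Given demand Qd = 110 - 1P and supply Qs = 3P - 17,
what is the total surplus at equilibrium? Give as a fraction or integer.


Find equilibrium: 110 - 1P = 3P - 17
110 + 17 = 4P
P* = 127/4 = 127/4
Q* = 3*127/4 - 17 = 313/4
Inverse demand: P = 110 - Q/1, so P_max = 110
Inverse supply: P = 17/3 + Q/3, so P_min = 17/3
CS = (1/2) * 313/4 * (110 - 127/4) = 97969/32
PS = (1/2) * 313/4 * (127/4 - 17/3) = 97969/96
TS = CS + PS = 97969/32 + 97969/96 = 97969/24

97969/24


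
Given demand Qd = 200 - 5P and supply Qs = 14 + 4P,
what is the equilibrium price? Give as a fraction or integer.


At equilibrium, Qd = Qs.
200 - 5P = 14 + 4P
200 - 14 = 5P + 4P
186 = 9P
P* = 186/9 = 62/3

62/3


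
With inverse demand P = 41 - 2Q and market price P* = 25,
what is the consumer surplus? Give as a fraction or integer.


Maximum willingness to pay (at Q=0): P_max = 41
Quantity demanded at P* = 25:
Q* = (41 - 25)/2 = 8
CS = (1/2) * Q* * (P_max - P*)
CS = (1/2) * 8 * (41 - 25)
CS = (1/2) * 8 * 16 = 64

64


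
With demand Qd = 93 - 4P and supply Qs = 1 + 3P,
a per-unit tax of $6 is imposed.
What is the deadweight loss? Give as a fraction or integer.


Pre-tax equilibrium quantity: Q* = 283/7
Post-tax equilibrium quantity: Q_tax = 211/7
Reduction in quantity: Q* - Q_tax = 72/7
DWL = (1/2) * tax * (Q* - Q_tax)
DWL = (1/2) * 6 * 72/7 = 216/7

216/7


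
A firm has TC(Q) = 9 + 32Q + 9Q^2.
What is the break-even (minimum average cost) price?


AC(Q) = 9/Q + 32 + 9Q
To minimize: dAC/dQ = -9/Q^2 + 9 = 0
Q^2 = 9/9 = 1
Q* = 1
Min AC = 9/1 + 32 + 9*1
Min AC = 9 + 32 + 9 = 50

50


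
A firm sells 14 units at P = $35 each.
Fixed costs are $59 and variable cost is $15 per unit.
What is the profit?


Total Revenue = P * Q = 35 * 14 = $490
Total Cost = FC + VC*Q = 59 + 15*14 = $269
Profit = TR - TC = 490 - 269 = $221

$221


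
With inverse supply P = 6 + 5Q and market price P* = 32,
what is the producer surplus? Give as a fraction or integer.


Minimum supply price (at Q=0): P_min = 6
Quantity supplied at P* = 32:
Q* = (32 - 6)/5 = 26/5
PS = (1/2) * Q* * (P* - P_min)
PS = (1/2) * 26/5 * (32 - 6)
PS = (1/2) * 26/5 * 26 = 338/5

338/5


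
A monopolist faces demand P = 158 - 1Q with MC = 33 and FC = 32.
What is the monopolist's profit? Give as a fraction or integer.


MR = MC: 158 - 2Q = 33
Q* = 125/2
P* = 158 - 1*125/2 = 191/2
Profit = (P* - MC)*Q* - FC
= (191/2 - 33)*125/2 - 32
= 125/2*125/2 - 32
= 15625/4 - 32 = 15497/4

15497/4


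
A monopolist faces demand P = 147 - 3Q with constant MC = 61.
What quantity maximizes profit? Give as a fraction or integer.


TR = P*Q = (147 - 3Q)Q = 147Q - 3Q^2
MR = dTR/dQ = 147 - 6Q
Set MR = MC:
147 - 6Q = 61
86 = 6Q
Q* = 86/6 = 43/3

43/3


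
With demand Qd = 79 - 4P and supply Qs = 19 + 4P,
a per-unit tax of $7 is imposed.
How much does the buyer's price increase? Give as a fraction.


With a per-unit tax, the buyer's price increase depends on relative slopes.
Supply slope: d = 4, Demand slope: b = 4
Buyer's price increase = d * tax / (b + d)
= 4 * 7 / (4 + 4)
= 28 / 8 = 7/2

7/2


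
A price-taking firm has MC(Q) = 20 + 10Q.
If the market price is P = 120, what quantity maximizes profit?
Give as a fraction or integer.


In perfect competition, profit is maximized where P = MC.
120 = 20 + 10Q
100 = 10Q
Q* = 100/10 = 10

10


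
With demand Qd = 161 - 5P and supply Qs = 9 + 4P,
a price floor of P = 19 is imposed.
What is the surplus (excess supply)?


At P = 19:
Qd = 161 - 5*19 = 66
Qs = 9 + 4*19 = 85
Surplus = Qs - Qd = 85 - 66 = 19

19


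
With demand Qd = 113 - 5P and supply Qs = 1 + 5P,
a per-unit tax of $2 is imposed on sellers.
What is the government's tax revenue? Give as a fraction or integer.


With tax on sellers, new supply: Qs' = 1 + 5(P - 2)
= 5P - 9
New equilibrium quantity:
Q_new = 52
Tax revenue = tax * Q_new = 2 * 52 = 104

104


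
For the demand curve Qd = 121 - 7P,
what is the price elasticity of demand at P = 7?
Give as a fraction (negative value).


dQ/dP = -7
At P = 7: Q = 121 - 7*7 = 72
E = (dQ/dP)(P/Q) = (-7)(7/72) = -49/72

-49/72


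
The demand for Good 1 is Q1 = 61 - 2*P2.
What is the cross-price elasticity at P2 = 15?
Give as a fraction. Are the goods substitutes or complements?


dQ1/dP2 = -2
At P2 = 15: Q1 = 61 - 2*15 = 31
Exy = (dQ1/dP2)(P2/Q1) = -2 * 15 / 31 = -30/31
Since Exy < 0, the goods are complements.

-30/31 (complements)


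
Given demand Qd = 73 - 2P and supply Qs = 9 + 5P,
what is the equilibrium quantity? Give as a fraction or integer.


First find equilibrium price:
73 - 2P = 9 + 5P
P* = 64/7 = 64/7
Then substitute into demand:
Q* = 73 - 2 * 64/7 = 383/7

383/7


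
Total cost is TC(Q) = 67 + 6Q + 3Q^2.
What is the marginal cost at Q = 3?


MC = dTC/dQ = 6 + 2*3*Q
At Q = 3:
MC = 6 + 6*3
MC = 6 + 18 = 24

24


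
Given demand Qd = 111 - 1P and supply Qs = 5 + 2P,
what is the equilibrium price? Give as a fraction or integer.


At equilibrium, Qd = Qs.
111 - 1P = 5 + 2P
111 - 5 = 1P + 2P
106 = 3P
P* = 106/3 = 106/3

106/3


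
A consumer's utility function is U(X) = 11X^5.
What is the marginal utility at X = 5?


MU = dU/dX = 11*5*X^(5-1)
MU = 55*X^4
At X = 5:
MU = 55 * 5^4
MU = 55 * 625 = 34375

34375


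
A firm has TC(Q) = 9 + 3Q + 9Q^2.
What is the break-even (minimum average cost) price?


AC(Q) = 9/Q + 3 + 9Q
To minimize: dAC/dQ = -9/Q^2 + 9 = 0
Q^2 = 9/9 = 1
Q* = 1
Min AC = 9/1 + 3 + 9*1
Min AC = 9 + 3 + 9 = 21

21


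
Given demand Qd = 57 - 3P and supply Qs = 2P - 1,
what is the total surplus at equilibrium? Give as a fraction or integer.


Find equilibrium: 57 - 3P = 2P - 1
57 + 1 = 5P
P* = 58/5 = 58/5
Q* = 2*58/5 - 1 = 111/5
Inverse demand: P = 19 - Q/3, so P_max = 19
Inverse supply: P = 1/2 + Q/2, so P_min = 1/2
CS = (1/2) * 111/5 * (19 - 58/5) = 4107/50
PS = (1/2) * 111/5 * (58/5 - 1/2) = 12321/100
TS = CS + PS = 4107/50 + 12321/100 = 4107/20

4107/20


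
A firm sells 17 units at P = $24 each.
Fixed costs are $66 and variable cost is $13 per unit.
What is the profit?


Total Revenue = P * Q = 24 * 17 = $408
Total Cost = FC + VC*Q = 66 + 13*17 = $287
Profit = TR - TC = 408 - 287 = $121

$121
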